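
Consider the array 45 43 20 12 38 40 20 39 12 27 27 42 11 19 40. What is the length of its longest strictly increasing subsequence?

Let dp[i] be the longest increasing subsequence ending at position i. Then dp = [1, 1, 1, 1, 2, 3, 2, 3, 1, 3, 3, 4, 1, 2, 4].
The maximum is 4; one witness is 20, 38, 40, 42 at positions 3,5,6,12.

4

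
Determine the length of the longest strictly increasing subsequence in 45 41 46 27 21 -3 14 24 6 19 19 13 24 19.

One longest increasing subsequence is -3, 14, 19, 24 (positions 6,7,10,13), of length 4; no longer one exists.

4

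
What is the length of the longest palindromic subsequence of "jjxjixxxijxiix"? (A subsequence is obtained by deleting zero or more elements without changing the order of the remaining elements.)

9

Using dp[i][j] = 2 + dp[i+1][j−1] if the ends match, else max(dp[i+1][j], dp[i][j−1]):
dp[1][14] = 9. A witness is xjixxxijx at positions 3,4,5,6,7,8,9,10,14.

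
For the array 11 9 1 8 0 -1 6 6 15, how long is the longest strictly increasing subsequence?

3

Let dp[i] be the longest increasing subsequence ending at position i. Then dp = [1, 1, 1, 2, 1, 1, 2, 2, 3].
The maximum is 3; one witness is 1, 8, 15 at positions 3,4,9.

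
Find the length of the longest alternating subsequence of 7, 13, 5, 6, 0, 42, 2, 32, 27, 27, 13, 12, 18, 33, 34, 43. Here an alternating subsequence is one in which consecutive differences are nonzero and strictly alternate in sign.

10

A longest alternating subsequence is 7, 13, 5, 6, 0, 42, 2, 32, 13, 18 (positions 1,2,3,4,5,6,7,8,11,13); its 9 consecutive differences strictly alternate in sign, and length 10 is optimal.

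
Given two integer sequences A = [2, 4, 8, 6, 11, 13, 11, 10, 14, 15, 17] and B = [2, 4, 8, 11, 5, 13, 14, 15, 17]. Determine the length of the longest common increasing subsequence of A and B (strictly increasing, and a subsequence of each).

8

A longest common strictly increasing subsequence is 2, 4, 8, 11, 13, 14, 15, 17 (length 8); it appears in order in both A and B, and no longer such subsequence exists.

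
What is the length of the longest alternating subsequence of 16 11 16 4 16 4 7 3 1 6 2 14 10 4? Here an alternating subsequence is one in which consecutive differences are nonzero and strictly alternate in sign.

A longest alternating subsequence is 16, 11, 16, 4, 16, 4, 7, 3, 6, 2, 14, 10 (positions 1,2,3,4,5,6,7,8,10,11,12,13); its 11 consecutive differences strictly alternate in sign, and length 12 is optimal.

12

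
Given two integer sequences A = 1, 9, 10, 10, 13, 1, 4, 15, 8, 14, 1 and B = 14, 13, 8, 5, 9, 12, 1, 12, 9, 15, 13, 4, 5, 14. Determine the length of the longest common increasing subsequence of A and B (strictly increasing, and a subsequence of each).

A longest common strictly increasing subsequence is 1, 9, 13, 14 (length 4); it appears in order in both A and B, and no longer such subsequence exists.

4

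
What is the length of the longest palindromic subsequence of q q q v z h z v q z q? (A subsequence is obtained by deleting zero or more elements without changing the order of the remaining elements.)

9

One longest palindromic subsequence is qqvzhzvqq (positions 1,3,4,5,6,7,8,9,11); it reads the same forward and backward, and the interval DP gives dp[1][11] = 9.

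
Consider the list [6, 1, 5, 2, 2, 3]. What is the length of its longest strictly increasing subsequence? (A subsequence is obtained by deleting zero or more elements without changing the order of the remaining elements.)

One longest increasing subsequence is 1, 2, 3 (positions 2,4,6), of length 3; no longer one exists.

3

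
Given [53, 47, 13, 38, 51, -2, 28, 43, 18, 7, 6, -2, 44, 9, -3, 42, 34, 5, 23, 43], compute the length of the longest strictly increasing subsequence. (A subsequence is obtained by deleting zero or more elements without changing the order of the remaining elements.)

5

Let dp[i] be the longest increasing subsequence ending at position i. Then dp = [1, 1, 1, 2, 3, 1, 2, 3, 2, 2, 2, 1, 4, 3, 1, 4, 4, 2, 4, 5].
The maximum is 5; one witness is -2, 7, 9, 42, 43 at positions 6,10,14,16,20.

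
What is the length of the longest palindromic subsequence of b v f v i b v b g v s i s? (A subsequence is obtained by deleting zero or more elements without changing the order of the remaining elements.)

Using dp[i][j] = 2 + dp[i+1][j−1] if the ends match, else max(dp[i+1][j], dp[i][j−1]):
dp[1][13] = 5. A witness is ivgvi at positions 5,7,9,10,12.

5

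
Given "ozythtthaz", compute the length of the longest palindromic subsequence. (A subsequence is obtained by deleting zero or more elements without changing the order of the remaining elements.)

6

Using dp[i][j] = 2 + dp[i+1][j−1] if the ends match, else max(dp[i+1][j], dp[i][j−1]):
dp[1][10] = 6. A witness is zhtthz at positions 2,5,6,7,8,10.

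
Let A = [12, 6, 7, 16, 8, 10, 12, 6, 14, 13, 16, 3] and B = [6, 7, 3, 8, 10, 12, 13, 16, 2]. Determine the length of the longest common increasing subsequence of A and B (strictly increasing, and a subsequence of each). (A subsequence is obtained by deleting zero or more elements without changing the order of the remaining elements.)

7

A longest common strictly increasing subsequence is 6, 7, 8, 10, 12, 13, 16 (length 7); it appears in order in both A and B, and no longer such subsequence exists.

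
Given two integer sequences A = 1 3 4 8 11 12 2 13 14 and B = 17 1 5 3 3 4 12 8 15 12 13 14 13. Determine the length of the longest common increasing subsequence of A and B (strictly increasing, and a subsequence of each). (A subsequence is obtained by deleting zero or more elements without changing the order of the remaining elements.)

A longest common strictly increasing subsequence is 1, 3, 4, 8, 12, 13, 14 (length 7); it appears in order in both A and B, and no longer such subsequence exists.

7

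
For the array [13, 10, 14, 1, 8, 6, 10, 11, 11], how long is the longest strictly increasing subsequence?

Let dp[i] be the longest increasing subsequence ending at position i. Then dp = [1, 1, 2, 1, 2, 2, 3, 4, 4].
The maximum is 4; one witness is 1, 8, 10, 11 at positions 4,5,7,8.

4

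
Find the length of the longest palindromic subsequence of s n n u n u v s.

5

One longest palindromic subsequence is sunus (positions 1,4,5,6,8); it reads the same forward and backward, and the interval DP gives dp[1][8] = 5.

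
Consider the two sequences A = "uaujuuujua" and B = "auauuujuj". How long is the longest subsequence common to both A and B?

A longest common subsequence is uauuuuj (length 7); the LCS DP confirms no longer common subsequence exists.

7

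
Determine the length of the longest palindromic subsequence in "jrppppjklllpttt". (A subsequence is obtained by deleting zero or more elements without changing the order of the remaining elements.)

6

One longest palindromic subsequence is jppppj (positions 1,3,4,5,6,7); it reads the same forward and backward, and the interval DP gives dp[1][15] = 6.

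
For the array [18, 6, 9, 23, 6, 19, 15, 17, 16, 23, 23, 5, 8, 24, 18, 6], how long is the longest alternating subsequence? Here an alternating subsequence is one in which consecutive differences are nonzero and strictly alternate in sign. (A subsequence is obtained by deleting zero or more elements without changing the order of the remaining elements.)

A longest alternating subsequence is 18, 6, 9, 6, 19, 15, 17, 16, 23, 5, 24, 18 (positions 1,2,3,5,6,7,8,9,10,12,14,15); its 11 consecutive differences strictly alternate in sign, and length 12 is optimal.

12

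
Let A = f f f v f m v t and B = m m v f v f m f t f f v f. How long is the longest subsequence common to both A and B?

Backtracking the LCS table gives one alignment: f (A1,B8) → f (A2,B10) → f (A3,B11) → v (A4,B12) → f (A5,B13).
So the longest common subsequence has length 5.

5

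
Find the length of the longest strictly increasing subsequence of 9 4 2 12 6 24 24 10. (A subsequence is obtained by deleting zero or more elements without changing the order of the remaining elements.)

Scanning left to right, the best length ending at each element is: 9→1, 4→1, 2→1, 12→2, 6→2, 24→3, 24→3, 10→3.
So the longest increasing subsequence has length 3, e.g. 9, 12, 24.

3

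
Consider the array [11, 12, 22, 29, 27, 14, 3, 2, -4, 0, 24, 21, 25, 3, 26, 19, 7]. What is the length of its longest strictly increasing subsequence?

6

Let dp[i] be the longest increasing subsequence ending at position i. Then dp = [1, 2, 3, 4, 4, 3, 1, 1, 1, 2, 4, 4, 5, 3, 6, 4, 4].
The maximum is 6; one witness is 11, 12, 22, 24, 25, 26 at positions 1,2,3,11,13,15.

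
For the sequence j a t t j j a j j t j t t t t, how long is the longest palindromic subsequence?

Using dp[i][j] = 2 + dp[i+1][j−1] if the ends match, else max(dp[i+1][j], dp[i][j−1]):
dp[1][15] = 9. A witness is ttjjjjjtt at positions 3,4,5,6,8,9,11,14,15.

9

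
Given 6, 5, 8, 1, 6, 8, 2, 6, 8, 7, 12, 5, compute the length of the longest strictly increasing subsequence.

5

Let dp[i] be the longest increasing subsequence ending at position i. Then dp = [1, 1, 2, 1, 2, 3, 2, 3, 4, 4, 5, 3].
The maximum is 5; one witness is 1, 2, 6, 8, 12 at positions 4,7,8,9,11.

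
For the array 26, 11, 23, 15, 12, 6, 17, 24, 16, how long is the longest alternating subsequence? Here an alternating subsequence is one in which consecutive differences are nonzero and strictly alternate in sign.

Track the best alternating length ending on an up-step vs a down-step at each position: up/down = 1/1, 1/2, 3/2, 3/4, 3/4, 1/4, 5/4, 5/2, 5/6.
The maximum over both is 6; one such subsequence is 26, 11, 23, 15, 17, 16.

6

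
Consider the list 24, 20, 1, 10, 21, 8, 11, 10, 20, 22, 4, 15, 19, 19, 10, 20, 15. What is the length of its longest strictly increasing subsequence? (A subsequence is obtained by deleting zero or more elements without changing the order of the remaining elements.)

6

One longest increasing subsequence is 1, 10, 11, 15, 19, 20 (positions 3,4,7,12,13,16), of length 6; no longer one exists.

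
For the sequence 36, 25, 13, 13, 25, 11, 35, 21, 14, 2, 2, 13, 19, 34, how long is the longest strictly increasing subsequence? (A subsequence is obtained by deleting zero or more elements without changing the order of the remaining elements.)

4

Let dp[i] be the longest increasing subsequence ending at position i. Then dp = [1, 1, 1, 1, 2, 1, 3, 2, 2, 1, 1, 2, 3, 4].
The maximum is 4; one witness is 13, 14, 19, 34 at positions 3,9,13,14.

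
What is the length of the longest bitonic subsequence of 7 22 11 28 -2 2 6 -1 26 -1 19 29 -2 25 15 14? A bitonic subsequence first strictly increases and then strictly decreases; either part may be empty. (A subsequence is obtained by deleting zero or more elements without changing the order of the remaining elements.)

8

One longest bitonic subsequence is -2, 2, 6, 26, 29, 25, 15, 14 (positions 5,6,7,9,12,14,15,16): it rises to 29 then falls. Length 8 is optimal.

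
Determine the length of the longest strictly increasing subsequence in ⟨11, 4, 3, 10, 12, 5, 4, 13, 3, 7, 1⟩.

Let dp[i] be the longest increasing subsequence ending at position i. Then dp = [1, 1, 1, 2, 3, 2, 2, 4, 1, 3, 1].
The maximum is 4; one witness is 4, 10, 12, 13 at positions 2,4,5,8.

4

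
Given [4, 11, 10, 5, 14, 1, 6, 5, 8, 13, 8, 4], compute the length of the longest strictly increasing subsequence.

5

Let dp[i] be the longest increasing subsequence ending at position i. Then dp = [1, 2, 2, 2, 3, 1, 3, 2, 4, 5, 4, 2].
The maximum is 5; one witness is 4, 5, 6, 8, 13 at positions 1,4,7,9,10.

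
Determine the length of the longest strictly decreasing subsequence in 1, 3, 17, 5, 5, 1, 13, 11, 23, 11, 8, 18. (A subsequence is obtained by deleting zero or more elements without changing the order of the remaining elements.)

One longest decreasing subsequence is 17, 13, 11, 8 (positions 3,7,8,11), of length 4; no longer one exists.

4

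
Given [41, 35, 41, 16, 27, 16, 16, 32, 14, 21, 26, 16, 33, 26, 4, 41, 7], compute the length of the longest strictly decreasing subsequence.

One longest decreasing subsequence is 41, 35, 27, 16, 14, 4 (positions 1,2,5,6,9,15), of length 6; no longer one exists.

6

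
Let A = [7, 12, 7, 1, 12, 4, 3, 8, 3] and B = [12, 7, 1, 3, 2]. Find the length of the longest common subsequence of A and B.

4

Backtracking the LCS table gives one alignment: 12 (A2,B1) → 7 (A3,B2) → 1 (A4,B3) → 3 (A7,B4).
So the longest common subsequence has length 4.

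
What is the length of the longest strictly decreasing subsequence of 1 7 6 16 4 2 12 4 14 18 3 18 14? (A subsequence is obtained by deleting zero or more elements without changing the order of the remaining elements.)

Scanning left to right, the best length ending at each element is: 1→1, 7→1, 6→2, 16→1, 4→3, 2→4, 12→2, 4→3, 14→2, 18→1, 3→4, 18→1, 14→2.
So the longest decreasing subsequence has length 4, e.g. 7, 6, 4, 2.

4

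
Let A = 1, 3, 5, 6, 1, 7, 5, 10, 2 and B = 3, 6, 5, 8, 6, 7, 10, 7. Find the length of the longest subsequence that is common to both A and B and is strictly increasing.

A longest common strictly increasing subsequence is 3, 5, 6, 7, 10 (length 5); it appears in order in both A and B, and no longer such subsequence exists.

5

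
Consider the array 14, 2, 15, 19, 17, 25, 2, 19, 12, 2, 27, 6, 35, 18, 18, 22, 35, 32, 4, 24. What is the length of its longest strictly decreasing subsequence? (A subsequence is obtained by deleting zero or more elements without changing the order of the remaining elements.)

One longest decreasing subsequence is 19, 17, 12, 6, 4 (positions 4,5,9,12,19), of length 5; no longer one exists.

5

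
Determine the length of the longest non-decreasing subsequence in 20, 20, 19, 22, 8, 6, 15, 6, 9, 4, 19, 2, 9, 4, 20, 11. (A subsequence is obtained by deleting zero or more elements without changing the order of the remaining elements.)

5

Let dp[i] be the longest non-decreasing subsequence ending at position i. Then dp = [1, 2, 1, 3, 1, 1, 2, 2, 3, 1, 4, 1, 4, 2, 5, 5].
The maximum is 5; one witness is 6, 6, 9, 19, 20 at positions 6,8,9,11,15.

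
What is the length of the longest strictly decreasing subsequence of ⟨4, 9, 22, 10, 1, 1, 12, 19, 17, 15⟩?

One longest decreasing subsequence is 22, 19, 17, 15 (positions 3,8,9,10), of length 4; no longer one exists.

4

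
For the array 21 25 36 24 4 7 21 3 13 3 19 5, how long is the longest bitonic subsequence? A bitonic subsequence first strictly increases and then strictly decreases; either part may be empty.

One longest bitonic subsequence is 21, 25, 36, 24, 21, 19, 5 (positions 1,2,3,4,7,11,12): it rises to 36 then falls. Length 7 is optimal.

7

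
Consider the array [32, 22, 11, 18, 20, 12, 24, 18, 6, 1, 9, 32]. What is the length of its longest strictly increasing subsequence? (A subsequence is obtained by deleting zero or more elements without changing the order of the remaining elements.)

One longest increasing subsequence is 11, 18, 20, 24, 32 (positions 3,4,5,7,12), of length 5; no longer one exists.

5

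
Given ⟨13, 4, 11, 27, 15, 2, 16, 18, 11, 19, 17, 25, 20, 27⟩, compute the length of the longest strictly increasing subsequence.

8

Scanning left to right, the best length ending at each element is: 13→1, 4→1, 11→2, 27→3, 15→3, 2→1, 16→4, 18→5, 11→2, 19→6, 17→5, 25→7, 20→7, 27→8.
So the longest increasing subsequence has length 8, e.g. 4, 11, 15, 16, 18, 19, 25, 27.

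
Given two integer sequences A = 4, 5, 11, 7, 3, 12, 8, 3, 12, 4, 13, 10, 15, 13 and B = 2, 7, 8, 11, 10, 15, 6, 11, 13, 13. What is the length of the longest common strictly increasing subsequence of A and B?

4

A longest common strictly increasing subsequence is 7, 8, 10, 15 (length 4); it appears in order in both A and B, and no longer such subsequence exists.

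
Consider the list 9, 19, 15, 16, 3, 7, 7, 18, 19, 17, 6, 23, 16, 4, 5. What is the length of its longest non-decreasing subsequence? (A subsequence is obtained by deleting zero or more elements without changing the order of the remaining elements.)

Scanning left to right, the best length ending at each element is: 9→1, 19→2, 15→2, 16→3, 3→1, 7→2, 7→3, 18→4, 19→5, 17→4, 6→2, 23→6, 16→4, 4→2, 5→3.
So the longest non-decreasing subsequence has length 6, e.g. 9, 15, 16, 18, 19, 23.

6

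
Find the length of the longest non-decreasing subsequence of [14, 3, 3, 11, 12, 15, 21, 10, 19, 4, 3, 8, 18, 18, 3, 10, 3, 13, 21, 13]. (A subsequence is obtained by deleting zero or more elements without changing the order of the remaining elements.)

8

One longest non-decreasing subsequence is 3, 3, 11, 12, 15, 18, 18, 21 (positions 2,3,4,5,6,13,14,19), of length 8; no longer one exists.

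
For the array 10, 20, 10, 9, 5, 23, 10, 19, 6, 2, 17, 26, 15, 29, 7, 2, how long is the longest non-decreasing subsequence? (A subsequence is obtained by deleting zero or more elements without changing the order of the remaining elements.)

Let dp[i] be the longest non-decreasing subsequence ending at position i. Then dp = [1, 2, 2, 1, 1, 3, 3, 4, 2, 1, 4, 5, 4, 6, 3, 2].
The maximum is 6; one witness is 10, 10, 10, 19, 26, 29 at positions 1,3,7,8,12,14.

6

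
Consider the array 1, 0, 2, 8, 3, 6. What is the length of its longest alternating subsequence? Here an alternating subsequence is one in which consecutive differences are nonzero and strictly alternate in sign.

5

A longest alternating subsequence is 1, 0, 8, 3, 6 (positions 1,2,4,5,6); its 4 consecutive differences strictly alternate in sign, and length 5 is optimal.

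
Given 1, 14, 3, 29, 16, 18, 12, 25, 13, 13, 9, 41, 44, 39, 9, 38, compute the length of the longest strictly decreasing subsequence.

One longest decreasing subsequence is 29, 16, 12, 9 (positions 4,5,7,11), of length 4; no longer one exists.

4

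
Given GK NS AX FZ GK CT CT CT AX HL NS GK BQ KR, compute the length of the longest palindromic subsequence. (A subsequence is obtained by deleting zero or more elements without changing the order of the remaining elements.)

One longest palindromic subsequence is GK NS AX CT CT CT AX NS GK (positions 1,2,3,6,7,8,9,11,12); it reads the same forward and backward, and the interval DP gives dp[1][14] = 9.

9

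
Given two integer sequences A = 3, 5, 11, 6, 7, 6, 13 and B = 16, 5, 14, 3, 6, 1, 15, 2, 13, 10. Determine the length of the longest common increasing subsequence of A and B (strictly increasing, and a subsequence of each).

3

For each value that appears in both, track the longest common increasing run ending there.
The best achievable length is 3; one witness is 5, 6, 13 (A-positions 2,4,7, B-positions 2,5,9).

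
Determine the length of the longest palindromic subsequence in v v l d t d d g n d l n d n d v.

Using dp[i][j] = 2 + dp[i+1][j−1] if the ends match, else max(dp[i+1][j], dp[i][j−1]):
dp[1][16] = 9. A witness is vdndndndv at positions 1,4,9,10,12,13,14,15,16.

9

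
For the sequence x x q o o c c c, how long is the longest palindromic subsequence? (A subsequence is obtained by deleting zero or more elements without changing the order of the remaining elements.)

3

One longest palindromic subsequence is ccc (positions 6,7,8); it reads the same forward and backward, and the interval DP gives dp[1][8] = 3.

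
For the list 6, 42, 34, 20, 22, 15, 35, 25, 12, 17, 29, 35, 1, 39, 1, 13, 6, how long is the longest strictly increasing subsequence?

7

Scanning left to right, the best length ending at each element is: 6→1, 42→2, 34→2, 20→2, 22→3, 15→2, 35→4, 25→4, 12→2, 17→3, 29→5, 35→6, 1→1, 39→7, 1→1, 13→3, 6→2.
So the longest increasing subsequence has length 7, e.g. 6, 20, 22, 25, 29, 35, 39.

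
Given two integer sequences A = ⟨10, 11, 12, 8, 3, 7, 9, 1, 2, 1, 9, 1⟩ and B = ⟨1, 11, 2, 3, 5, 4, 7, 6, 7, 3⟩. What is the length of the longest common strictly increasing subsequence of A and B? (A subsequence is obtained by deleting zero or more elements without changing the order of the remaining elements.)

A longest common strictly increasing subsequence is 1, 2 (length 2); it appears in order in both A and B, and no longer such subsequence exists.

2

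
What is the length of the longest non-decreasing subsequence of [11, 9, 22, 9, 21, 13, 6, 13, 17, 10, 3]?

5

One longest non-decreasing subsequence is 9, 9, 13, 13, 17 (positions 2,4,6,8,9), of length 5; no longer one exists.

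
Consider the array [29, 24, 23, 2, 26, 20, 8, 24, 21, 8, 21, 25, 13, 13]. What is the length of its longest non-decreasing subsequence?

Scanning left to right, the best length ending at each element is: 29→1, 24→1, 23→1, 2→1, 26→2, 20→2, 8→2, 24→3, 21→3, 8→3, 21→4, 25→5, 13→4, 13→5.
So the longest non-decreasing subsequence has length 5, e.g. 2, 20, 21, 21, 25.

5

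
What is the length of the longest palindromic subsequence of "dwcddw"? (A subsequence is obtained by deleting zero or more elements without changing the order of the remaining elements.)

4

One longest palindromic subsequence is wddw (positions 2,4,5,6); it reads the same forward and backward, and the interval DP gives dp[1][6] = 4.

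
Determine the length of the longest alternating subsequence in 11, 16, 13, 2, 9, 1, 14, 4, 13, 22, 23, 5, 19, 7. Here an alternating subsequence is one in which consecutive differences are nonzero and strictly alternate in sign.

11

Track the best alternating length ending on an up-step vs a down-step at each position: up/down = 1/1, 2/1, 2/3, 1/3, 4/3, 1/5, 6/3, 6/7, 8/7, 8/1, 8/1, 8/9, 10/9, 10/11.
The maximum over both is 11; one such subsequence is 11, 16, 2, 9, 1, 14, 4, 13, 5, 19, 7.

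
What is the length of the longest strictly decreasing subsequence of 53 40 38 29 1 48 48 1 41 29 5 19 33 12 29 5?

Let dp[i] be the longest decreasing subsequence ending at position i. Then dp = [1, 2, 3, 4, 5, 2, 2, 5, 3, 4, 5, 5, 4, 6, 5, 7].
The maximum is 7; one witness is 53, 40, 38, 29, 19, 12, 5 at positions 1,2,3,4,12,14,16.

7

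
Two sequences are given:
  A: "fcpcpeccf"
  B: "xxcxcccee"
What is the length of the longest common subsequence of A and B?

4

Backtracking the LCS table gives one alignment: c (A2,B3) → c (A4,B5) → c (A7,B6) → c (A8,B7).
So the longest common subsequence has length 4.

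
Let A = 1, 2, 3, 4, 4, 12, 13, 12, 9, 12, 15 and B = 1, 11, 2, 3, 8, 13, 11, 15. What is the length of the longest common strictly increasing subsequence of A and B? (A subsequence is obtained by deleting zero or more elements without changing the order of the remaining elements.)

5

For each value that appears in both, track the longest common increasing run ending there.
The best achievable length is 5; one witness is 1, 2, 3, 13, 15 (A-positions 1,2,3,7,11, B-positions 1,3,4,6,8).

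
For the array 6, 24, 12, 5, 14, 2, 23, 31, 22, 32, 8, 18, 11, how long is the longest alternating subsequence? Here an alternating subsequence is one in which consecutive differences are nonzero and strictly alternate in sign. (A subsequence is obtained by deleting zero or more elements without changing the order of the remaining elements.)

11

A longest alternating subsequence is 6, 24, 12, 14, 2, 23, 22, 32, 8, 18, 11 (positions 1,2,3,5,6,7,9,10,11,12,13); its 10 consecutive differences strictly alternate in sign, and length 11 is optimal.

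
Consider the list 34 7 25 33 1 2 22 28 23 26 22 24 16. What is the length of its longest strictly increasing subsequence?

5

Scanning left to right, the best length ending at each element is: 34→1, 7→1, 25→2, 33→3, 1→1, 2→2, 22→3, 28→4, 23→4, 26→5, 22→3, 24→5, 16→3.
So the longest increasing subsequence has length 5, e.g. 1, 2, 22, 23, 26.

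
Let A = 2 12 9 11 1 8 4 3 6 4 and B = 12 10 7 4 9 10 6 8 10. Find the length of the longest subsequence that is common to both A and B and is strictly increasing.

For each value that appears in both, track the longest common increasing run ending there.
The best achievable length is 2; one witness is 4, 6 (A-positions 7,9, B-positions 4,7).

2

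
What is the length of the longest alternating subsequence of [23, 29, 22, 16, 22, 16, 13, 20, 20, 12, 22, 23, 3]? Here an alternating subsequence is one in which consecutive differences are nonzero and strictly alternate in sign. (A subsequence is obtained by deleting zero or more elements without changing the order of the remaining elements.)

9

Track the best alternating length ending on an up-step vs a down-step at each position: up/down = 1/1, 2/1, 1/3, 1/3, 4/3, 1/5, 1/5, 6/5, 6/5, 1/7, 8/3, 8/3, 1/9.
The maximum over both is 9; one such subsequence is 23, 29, 16, 22, 16, 20, 12, 22, 3.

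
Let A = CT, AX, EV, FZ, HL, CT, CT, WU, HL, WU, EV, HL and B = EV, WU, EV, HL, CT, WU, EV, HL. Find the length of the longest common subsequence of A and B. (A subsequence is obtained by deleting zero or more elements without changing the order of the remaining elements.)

Backtracking the LCS table gives one alignment: EV (A3,B3) → HL (A5,B4) → CT (A7,B5) → WU (A10,B6) → EV (A11,B7) → HL (A12,B8).
So the longest common subsequence has length 6.

6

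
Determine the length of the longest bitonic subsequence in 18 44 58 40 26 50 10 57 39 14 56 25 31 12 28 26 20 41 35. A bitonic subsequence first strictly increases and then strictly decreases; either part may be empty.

One longest bitonic subsequence is 18, 44, 58, 57, 56, 31, 28, 26, 20 (positions 1,2,3,8,11,13,15,16,17): it rises to 58 then falls. Length 9 is optimal.

9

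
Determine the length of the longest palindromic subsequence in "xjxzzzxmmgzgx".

One longest palindromic subsequence is xxzzzxx (positions 1,3,4,5,6,7,13); it reads the same forward and backward, and the interval DP gives dp[1][13] = 7.

7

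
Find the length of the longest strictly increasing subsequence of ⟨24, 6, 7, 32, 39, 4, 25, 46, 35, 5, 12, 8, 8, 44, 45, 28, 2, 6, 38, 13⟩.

6

One longest increasing subsequence is 6, 7, 32, 39, 44, 45 (positions 2,3,4,5,14,15), of length 6; no longer one exists.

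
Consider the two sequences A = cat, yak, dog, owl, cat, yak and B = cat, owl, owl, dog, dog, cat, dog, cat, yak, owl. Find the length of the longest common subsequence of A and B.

4

A longest common subsequence is cat, dog, cat, yak (length 4); the LCS DP confirms no longer common subsequence exists.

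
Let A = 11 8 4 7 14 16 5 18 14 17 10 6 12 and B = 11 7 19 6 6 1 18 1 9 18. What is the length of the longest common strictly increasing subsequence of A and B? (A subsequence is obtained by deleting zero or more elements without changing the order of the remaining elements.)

2

A longest common strictly increasing subsequence is 11, 18 (length 2); it appears in order in both A and B, and no longer such subsequence exists.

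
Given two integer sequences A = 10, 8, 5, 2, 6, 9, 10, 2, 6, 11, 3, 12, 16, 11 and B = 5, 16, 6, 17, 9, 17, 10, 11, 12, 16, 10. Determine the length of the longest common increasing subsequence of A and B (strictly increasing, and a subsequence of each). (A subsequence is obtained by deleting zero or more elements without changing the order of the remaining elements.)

7

For each value that appears in both, track the longest common increasing run ending there.
The best achievable length is 7; one witness is 5, 6, 9, 10, 11, 12, 16 (A-positions 3,5,6,7,10,12,13, B-positions 1,3,5,7,8,9,10).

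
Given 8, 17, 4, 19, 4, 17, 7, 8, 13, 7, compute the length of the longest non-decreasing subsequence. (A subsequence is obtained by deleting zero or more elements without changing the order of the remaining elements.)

5

Let dp[i] be the longest non-decreasing subsequence ending at position i. Then dp = [1, 2, 1, 3, 2, 3, 3, 4, 5, 4].
The maximum is 5; one witness is 4, 4, 7, 8, 13 at positions 3,5,7,8,9.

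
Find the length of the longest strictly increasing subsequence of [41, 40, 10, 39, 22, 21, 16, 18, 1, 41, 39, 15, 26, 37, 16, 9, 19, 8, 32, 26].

5

Let dp[i] be the longest increasing subsequence ending at position i. Then dp = [1, 1, 1, 2, 2, 2, 2, 3, 1, 4, 4, 2, 4, 5, 3, 2, 4, 2, 5, 5].
The maximum is 5; one witness is 10, 16, 18, 26, 37 at positions 3,7,8,13,14.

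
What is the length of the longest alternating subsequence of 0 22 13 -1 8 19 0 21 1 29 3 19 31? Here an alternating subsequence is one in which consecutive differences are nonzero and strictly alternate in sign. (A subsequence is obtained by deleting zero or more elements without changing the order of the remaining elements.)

10

Track the best alternating length ending on an up-step vs a down-step at each position: up/down = 1/1, 2/1, 2/3, 1/3, 4/3, 4/3, 4/5, 6/3, 6/7, 8/1, 8/9, 10/9, 10/1.
The maximum over both is 10; one such subsequence is 0, 22, -1, 8, 0, 21, 1, 29, 3, 19.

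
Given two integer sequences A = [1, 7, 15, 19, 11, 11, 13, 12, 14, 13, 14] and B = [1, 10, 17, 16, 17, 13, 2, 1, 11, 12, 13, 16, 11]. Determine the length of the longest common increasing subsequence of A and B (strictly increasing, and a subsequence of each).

For each value that appears in both, track the longest common increasing run ending there.
The best achievable length is 4; one witness is 1, 11, 12, 13 (A-positions 1,5,8,10, B-positions 1,9,10,11).

4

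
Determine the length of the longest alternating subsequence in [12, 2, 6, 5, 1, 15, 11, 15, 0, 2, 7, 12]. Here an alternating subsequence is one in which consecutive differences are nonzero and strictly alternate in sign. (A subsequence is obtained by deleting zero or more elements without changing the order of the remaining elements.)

9

A longest alternating subsequence is 12, 2, 6, 5, 15, 11, 15, 0, 2 (positions 1,2,3,4,6,7,8,9,10); its 8 consecutive differences strictly alternate in sign, and length 9 is optimal.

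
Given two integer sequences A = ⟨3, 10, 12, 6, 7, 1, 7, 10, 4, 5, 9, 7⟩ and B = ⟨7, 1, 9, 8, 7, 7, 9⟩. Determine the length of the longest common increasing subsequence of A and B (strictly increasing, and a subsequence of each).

A longest common strictly increasing subsequence is 1, 7, 9 (length 3); it appears in order in both A and B, and no longer such subsequence exists.

3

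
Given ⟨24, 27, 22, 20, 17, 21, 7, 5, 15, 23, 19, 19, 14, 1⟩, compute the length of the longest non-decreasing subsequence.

One longest non-decreasing subsequence is 7, 15, 19, 19 (positions 7,9,11,12), of length 4; no longer one exists.

4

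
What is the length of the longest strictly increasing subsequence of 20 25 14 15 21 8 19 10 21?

Scanning left to right, the best length ending at each element is: 20→1, 25→2, 14→1, 15→2, 21→3, 8→1, 19→3, 10→2, 21→4.
So the longest increasing subsequence has length 4, e.g. 14, 15, 19, 21.

4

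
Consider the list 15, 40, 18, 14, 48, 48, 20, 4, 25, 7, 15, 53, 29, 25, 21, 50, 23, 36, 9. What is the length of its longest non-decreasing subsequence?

One longest non-decreasing subsequence is 15, 18, 20, 25, 29, 50 (positions 1,3,7,9,13,16), of length 6; no longer one exists.

6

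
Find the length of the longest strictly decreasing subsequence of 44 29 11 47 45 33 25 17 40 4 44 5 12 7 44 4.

Scanning left to right, the best length ending at each element is: 44→1, 29→2, 11→3, 47→1, 45→2, 33→3, 25→4, 17→5, 40→3, 4→6, 44→3, 5→6, 12→6, 7→7, 44→3, 4→8.
So the longest decreasing subsequence has length 8, e.g. 47, 45, 33, 25, 17, 12, 7, 4.

8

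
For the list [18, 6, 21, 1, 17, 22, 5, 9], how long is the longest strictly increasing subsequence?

3

One longest increasing subsequence is 18, 21, 22 (positions 1,3,6), of length 3; no longer one exists.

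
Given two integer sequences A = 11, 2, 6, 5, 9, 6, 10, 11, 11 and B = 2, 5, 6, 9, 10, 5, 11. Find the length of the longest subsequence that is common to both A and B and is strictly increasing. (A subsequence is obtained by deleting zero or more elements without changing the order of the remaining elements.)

5

A longest common strictly increasing subsequence is 2, 5, 6, 10, 11 (length 5); it appears in order in both A and B, and no longer such subsequence exists.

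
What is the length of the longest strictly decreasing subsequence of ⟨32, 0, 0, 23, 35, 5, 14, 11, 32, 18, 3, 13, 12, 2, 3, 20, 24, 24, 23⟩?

Let dp[i] be the longest decreasing subsequence ending at position i. Then dp = [1, 2, 2, 2, 1, 3, 3, 4, 2, 3, 5, 4, 5, 6, 6, 3, 3, 3, 4].
The maximum is 6; one witness is 32, 23, 14, 11, 3, 2 at positions 1,4,7,8,11,14.

6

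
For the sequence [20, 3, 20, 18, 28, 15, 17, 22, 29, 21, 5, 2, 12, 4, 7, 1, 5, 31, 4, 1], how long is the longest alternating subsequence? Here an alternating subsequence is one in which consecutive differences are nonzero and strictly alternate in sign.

Track the best alternating length ending on an up-step vs a down-step at each position: up/down = 1/1, 1/2, 3/1, 3/4, 5/1, 3/6, 7/6, 7/6, 7/1, 7/8, 3/8, 1/8, 9/8, 9/10, 11/10, 1/12, 13/12, 13/1, 13/14, 1/14.
The maximum over both is 14; one such subsequence is 20, 3, 20, 18, 28, 15, 17, 5, 12, 4, 7, 1, 5, 4.

14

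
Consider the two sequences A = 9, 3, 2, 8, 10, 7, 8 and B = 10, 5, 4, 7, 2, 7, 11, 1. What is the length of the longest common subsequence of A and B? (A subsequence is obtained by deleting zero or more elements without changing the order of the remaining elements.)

Backtracking the LCS table gives one alignment: 2 (A3,B5) → 7 (A6,B6).
So the longest common subsequence has length 2.

2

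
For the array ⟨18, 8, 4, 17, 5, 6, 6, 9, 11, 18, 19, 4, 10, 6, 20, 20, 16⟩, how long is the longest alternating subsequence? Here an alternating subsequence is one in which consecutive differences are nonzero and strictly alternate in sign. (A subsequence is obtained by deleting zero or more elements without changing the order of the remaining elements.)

10

A longest alternating subsequence is 18, 8, 17, 5, 6, 4, 10, 6, 20, 16 (positions 1,2,4,5,6,12,13,14,15,17); its 9 consecutive differences strictly alternate in sign, and length 10 is optimal.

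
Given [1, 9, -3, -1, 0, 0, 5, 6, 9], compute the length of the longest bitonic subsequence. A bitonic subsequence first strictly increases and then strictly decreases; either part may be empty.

6

Let inc[i] be the LIS ending at i and dec[i] the longest strictly decreasing subsequence starting at i. inc = [1, 2, 1, 2, 3, 3, 4, 5, 6], dec = [2, 2, 1, 1, 1, 1, 1, 1, 1].
max_i inc[i]+dec[i]−1 = 6, with one witness -3, -1, 0, 5, 6, 9.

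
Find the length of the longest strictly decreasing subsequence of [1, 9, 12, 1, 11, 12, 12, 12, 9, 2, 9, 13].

4

Scanning left to right, the best length ending at each element is: 1→1, 9→1, 12→1, 1→2, 11→2, 12→1, 12→1, 12→1, 9→3, 2→4, 9→3, 13→1.
So the longest decreasing subsequence has length 4, e.g. 12, 11, 9, 2.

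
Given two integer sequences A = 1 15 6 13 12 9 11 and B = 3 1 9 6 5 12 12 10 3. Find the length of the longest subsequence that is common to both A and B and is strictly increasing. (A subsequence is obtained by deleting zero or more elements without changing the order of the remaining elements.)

A longest common strictly increasing subsequence is 1, 6, 12 (length 3); it appears in order in both A and B, and no longer such subsequence exists.

3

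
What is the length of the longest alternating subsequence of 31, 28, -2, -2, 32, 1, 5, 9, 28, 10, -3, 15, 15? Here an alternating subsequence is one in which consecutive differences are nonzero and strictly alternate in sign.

7

A longest alternating subsequence is 31, 28, 32, 1, 28, 10, 15 (positions 1,2,5,6,9,10,12); its 6 consecutive differences strictly alternate in sign, and length 7 is optimal.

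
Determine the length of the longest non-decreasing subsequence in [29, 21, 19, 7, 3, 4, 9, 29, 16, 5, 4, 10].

4

Let dp[i] be the longest non-decreasing subsequence ending at position i. Then dp = [1, 1, 1, 1, 1, 2, 3, 4, 4, 3, 3, 4].
The maximum is 4; one witness is 3, 4, 9, 29 at positions 5,6,7,8.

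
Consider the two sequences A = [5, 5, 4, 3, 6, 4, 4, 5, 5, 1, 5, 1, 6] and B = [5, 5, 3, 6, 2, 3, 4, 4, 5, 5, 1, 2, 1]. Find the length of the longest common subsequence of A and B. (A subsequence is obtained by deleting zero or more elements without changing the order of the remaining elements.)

Backtracking the LCS table gives one alignment: 5 (A1,B1) → 5 (A2,B2) → 3 (A4,B3) → 6 (A5,B4) → 4 (A6,B7) → 4 (A7,B8) → 5 (A8,B9) → 5 (A9,B10) → 1 (A10,B11) → 1 (A12,B13).
So the longest common subsequence has length 10.

10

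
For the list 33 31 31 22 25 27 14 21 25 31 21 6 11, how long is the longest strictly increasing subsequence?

Let dp[i] be the longest increasing subsequence ending at position i. Then dp = [1, 1, 1, 1, 2, 3, 1, 2, 3, 4, 2, 1, 2].
The maximum is 4; one witness is 22, 25, 27, 31 at positions 4,5,6,10.

4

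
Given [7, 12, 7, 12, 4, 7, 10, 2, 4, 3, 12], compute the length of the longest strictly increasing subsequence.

One longest increasing subsequence is 4, 7, 10, 12 (positions 5,6,7,11), of length 4; no longer one exists.

4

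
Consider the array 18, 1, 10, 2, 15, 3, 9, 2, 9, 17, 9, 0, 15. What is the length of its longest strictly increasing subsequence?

5

Let dp[i] be the longest increasing subsequence ending at position i. Then dp = [1, 1, 2, 2, 3, 3, 4, 2, 4, 5, 4, 1, 5].
The maximum is 5; one witness is 1, 2, 3, 9, 17 at positions 2,4,6,7,10.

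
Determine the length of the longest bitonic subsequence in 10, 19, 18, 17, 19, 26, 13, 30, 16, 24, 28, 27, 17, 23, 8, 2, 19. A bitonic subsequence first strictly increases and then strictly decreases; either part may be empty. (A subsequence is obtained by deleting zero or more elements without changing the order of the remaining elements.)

One longest bitonic subsequence is 10, 18, 19, 26, 30, 28, 27, 23, 8, 2 (positions 1,3,5,6,8,11,12,14,15,16): it rises to 30 then falls. Length 10 is optimal.

10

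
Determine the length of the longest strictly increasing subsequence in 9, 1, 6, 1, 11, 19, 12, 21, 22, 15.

Let dp[i] be the longest increasing subsequence ending at position i. Then dp = [1, 1, 2, 1, 3, 4, 4, 5, 6, 5].
The maximum is 6; one witness is 1, 6, 11, 19, 21, 22 at positions 2,3,5,6,8,9.

6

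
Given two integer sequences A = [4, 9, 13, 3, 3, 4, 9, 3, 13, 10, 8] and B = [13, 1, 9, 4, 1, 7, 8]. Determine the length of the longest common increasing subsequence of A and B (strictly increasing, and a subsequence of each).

A longest common strictly increasing subsequence is 4, 8 (length 2); it appears in order in both A and B, and no longer such subsequence exists.

2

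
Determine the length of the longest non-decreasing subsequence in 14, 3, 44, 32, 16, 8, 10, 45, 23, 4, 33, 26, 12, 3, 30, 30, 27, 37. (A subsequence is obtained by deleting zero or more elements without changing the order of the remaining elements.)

8

Scanning left to right, the best length ending at each element is: 14→1, 3→1, 44→2, 32→2, 16→2, 8→2, 10→3, 45→4, 23→4, 4→2, 33→5, 26→5, 12→4, 3→2, 30→6, 30→7, 27→6, 37→8.
So the longest non-decreasing subsequence has length 8, e.g. 3, 8, 10, 23, 26, 30, 30, 37.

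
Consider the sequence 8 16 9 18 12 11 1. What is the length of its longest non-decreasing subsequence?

3

One longest non-decreasing subsequence is 8, 16, 18 (positions 1,2,4), of length 3; no longer one exists.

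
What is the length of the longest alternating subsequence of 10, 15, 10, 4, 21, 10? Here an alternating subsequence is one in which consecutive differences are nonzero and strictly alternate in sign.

5

Track the best alternating length ending on an up-step vs a down-step at each position: up/down = 1/1, 2/1, 1/3, 1/3, 4/1, 4/5.
The maximum over both is 5; one such subsequence is 10, 15, 10, 21, 10.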